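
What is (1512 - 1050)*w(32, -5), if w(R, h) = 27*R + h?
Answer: 396858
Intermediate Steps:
w(R, h) = h + 27*R
(1512 - 1050)*w(32, -5) = (1512 - 1050)*(-5 + 27*32) = 462*(-5 + 864) = 462*859 = 396858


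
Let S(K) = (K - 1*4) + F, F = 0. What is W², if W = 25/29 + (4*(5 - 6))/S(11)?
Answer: 3481/41209 ≈ 0.084472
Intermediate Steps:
S(K) = -4 + K (S(K) = (K - 1*4) + 0 = (K - 4) + 0 = (-4 + K) + 0 = -4 + K)
W = 59/203 (W = 25/29 + (4*(5 - 6))/(-4 + 11) = 25*(1/29) + (4*(-1))/7 = 25/29 - 4*⅐ = 25/29 - 4/7 = 59/203 ≈ 0.29064)
W² = (59/203)² = 3481/41209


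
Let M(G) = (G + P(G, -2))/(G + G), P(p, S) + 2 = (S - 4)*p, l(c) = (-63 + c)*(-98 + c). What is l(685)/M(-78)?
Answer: -14239446/97 ≈ -1.4680e+5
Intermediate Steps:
l(c) = (-98 + c)*(-63 + c)
P(p, S) = -2 + p*(-4 + S) (P(p, S) = -2 + (S - 4)*p = -2 + (-4 + S)*p = -2 + p*(-4 + S))
M(G) = (-2 - 5*G)/(2*G) (M(G) = (G + (-2 - 4*G - 2*G))/(G + G) = (G + (-2 - 6*G))/((2*G)) = (-2 - 5*G)*(1/(2*G)) = (-2 - 5*G)/(2*G))
l(685)/M(-78) = (6174 + 685² - 161*685)/(-5/2 - 1/(-78)) = (6174 + 469225 - 110285)/(-5/2 - 1*(-1/78)) = 365114/(-5/2 + 1/78) = 365114/(-97/39) = 365114*(-39/97) = -14239446/97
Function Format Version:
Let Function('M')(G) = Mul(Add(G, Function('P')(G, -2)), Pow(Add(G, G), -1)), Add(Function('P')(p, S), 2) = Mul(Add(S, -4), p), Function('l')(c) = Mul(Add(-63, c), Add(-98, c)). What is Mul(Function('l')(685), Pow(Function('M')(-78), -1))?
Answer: Rational(-14239446, 97) ≈ -1.4680e+5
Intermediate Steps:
Function('l')(c) = Mul(Add(-98, c), Add(-63, c))
Function('P')(p, S) = Add(-2, Mul(p, Add(-4, S))) (Function('P')(p, S) = Add(-2, Mul(Add(S, -4), p)) = Add(-2, Mul(Add(-4, S), p)) = Add(-2, Mul(p, Add(-4, S))))
Function('M')(G) = Mul(Rational(1, 2), Pow(G, -1), Add(-2, Mul(-5, G))) (Function('M')(G) = Mul(Add(G, Add(-2, Mul(-4, G), Mul(-2, G))), Pow(Add(G, G), -1)) = Mul(Add(G, Add(-2, Mul(-6, G))), Pow(Mul(2, G), -1)) = Mul(Add(-2, Mul(-5, G)), Mul(Rational(1, 2), Pow(G, -1))) = Mul(Rational(1, 2), Pow(G, -1), Add(-2, Mul(-5, G))))
Mul(Function('l')(685), Pow(Function('M')(-78), -1)) = Mul(Add(6174, Pow(685, 2), Mul(-161, 685)), Pow(Add(Rational(-5, 2), Mul(-1, Pow(-78, -1))), -1)) = Mul(Add(6174, 469225, -110285), Pow(Add(Rational(-5, 2), Mul(-1, Rational(-1, 78))), -1)) = Mul(365114, Pow(Add(Rational(-5, 2), Rational(1, 78)), -1)) = Mul(365114, Pow(Rational(-97, 39), -1)) = Mul(365114, Rational(-39, 97)) = Rational(-14239446, 97)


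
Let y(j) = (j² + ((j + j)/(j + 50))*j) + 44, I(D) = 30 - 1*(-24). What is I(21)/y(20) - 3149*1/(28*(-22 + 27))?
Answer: -2496523/111580 ≈ -22.374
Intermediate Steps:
I(D) = 54 (I(D) = 30 + 24 = 54)
y(j) = 44 + j² + 2*j²/(50 + j) (y(j) = (j² + ((2*j)/(50 + j))*j) + 44 = (j² + (2*j/(50 + j))*j) + 44 = (j² + 2*j²/(50 + j)) + 44 = 44 + j² + 2*j²/(50 + j))
I(21)/y(20) - 3149*1/(28*(-22 + 27)) = 54/(((2200 + 20³ + 44*20 + 52*20²)/(50 + 20))) - 3149*1/(28*(-22 + 27)) = 54/(((2200 + 8000 + 880 + 52*400)/70)) - 3149/(28*5) = 54/(((2200 + 8000 + 880 + 20800)/70)) - 3149/140 = 54/(((1/70)*31880)) - 3149*1/140 = 54/(3188/7) - 3149/140 = 54*(7/3188) - 3149/140 = 189/1594 - 3149/140 = -2496523/111580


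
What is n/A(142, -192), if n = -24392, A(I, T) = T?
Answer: 3049/24 ≈ 127.04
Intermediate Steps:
n/A(142, -192) = -24392/(-192) = -24392*(-1/192) = 3049/24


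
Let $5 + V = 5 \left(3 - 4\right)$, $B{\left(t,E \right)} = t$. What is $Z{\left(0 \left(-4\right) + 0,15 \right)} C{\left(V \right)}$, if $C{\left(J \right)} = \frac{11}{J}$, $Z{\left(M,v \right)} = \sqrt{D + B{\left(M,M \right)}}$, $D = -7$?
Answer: $- \frac{11 i \sqrt{7}}{10} \approx - 2.9103 i$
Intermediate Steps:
$Z{\left(M,v \right)} = \sqrt{-7 + M}$
$V = -10$ ($V = -5 + 5 \left(3 - 4\right) = -5 + 5 \left(-1\right) = -5 - 5 = -10$)
$Z{\left(0 \left(-4\right) + 0,15 \right)} C{\left(V \right)} = \sqrt{-7 + \left(0 \left(-4\right) + 0\right)} \frac{11}{-10} = \sqrt{-7 + \left(0 + 0\right)} 11 \left(- \frac{1}{10}\right) = \sqrt{-7 + 0} \left(- \frac{11}{10}\right) = \sqrt{-7} \left(- \frac{11}{10}\right) = i \sqrt{7} \left(- \frac{11}{10}\right) = - \frac{11 i \sqrt{7}}{10}$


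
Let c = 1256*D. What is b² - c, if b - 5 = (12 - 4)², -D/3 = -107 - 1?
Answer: -402183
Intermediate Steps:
D = 324 (D = -3*(-107 - 1) = -3*(-108) = 324)
c = 406944 (c = 1256*324 = 406944)
b = 69 (b = 5 + (12 - 4)² = 5 + 8² = 5 + 64 = 69)
b² - c = 69² - 1*406944 = 4761 - 406944 = -402183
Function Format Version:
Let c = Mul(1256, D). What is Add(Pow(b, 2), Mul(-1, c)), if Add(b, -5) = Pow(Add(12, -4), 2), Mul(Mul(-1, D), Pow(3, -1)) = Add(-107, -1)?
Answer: -402183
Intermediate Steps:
D = 324 (D = Mul(-3, Add(-107, -1)) = Mul(-3, -108) = 324)
c = 406944 (c = Mul(1256, 324) = 406944)
b = 69 (b = Add(5, Pow(Add(12, -4), 2)) = Add(5, Pow(8, 2)) = Add(5, 64) = 69)
Add(Pow(b, 2), Mul(-1, c)) = Add(Pow(69, 2), Mul(-1, 406944)) = Add(4761, -406944) = -402183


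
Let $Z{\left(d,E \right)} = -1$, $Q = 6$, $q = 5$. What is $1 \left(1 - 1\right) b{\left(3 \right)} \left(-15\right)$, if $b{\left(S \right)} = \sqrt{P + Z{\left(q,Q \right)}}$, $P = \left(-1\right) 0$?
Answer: $0$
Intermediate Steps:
$P = 0$
$b{\left(S \right)} = i$ ($b{\left(S \right)} = \sqrt{0 - 1} = \sqrt{-1} = i$)
$1 \left(1 - 1\right) b{\left(3 \right)} \left(-15\right) = 1 \left(1 - 1\right) i \left(-15\right) = 1 \cdot 0 i \left(-15\right) = 0 i \left(-15\right) = 0 \left(-15\right) = 0$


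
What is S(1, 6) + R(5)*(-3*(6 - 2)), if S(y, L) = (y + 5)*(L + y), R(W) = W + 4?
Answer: -66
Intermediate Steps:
R(W) = 4 + W
S(y, L) = (5 + y)*(L + y)
S(1, 6) + R(5)*(-3*(6 - 2)) = (1² + 5*6 + 5*1 + 6*1) + (4 + 5)*(-3*(6 - 2)) = (1 + 30 + 5 + 6) + 9*(-3*4) = 42 + 9*(-12) = 42 - 108 = -66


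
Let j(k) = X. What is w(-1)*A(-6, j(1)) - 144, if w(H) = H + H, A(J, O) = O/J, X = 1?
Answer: -431/3 ≈ -143.67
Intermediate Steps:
j(k) = 1
w(H) = 2*H
w(-1)*A(-6, j(1)) - 144 = (2*(-1))*(1/(-6)) - 144 = -2*(-1)/6 - 144 = -2*(-⅙) - 144 = ⅓ - 144 = -431/3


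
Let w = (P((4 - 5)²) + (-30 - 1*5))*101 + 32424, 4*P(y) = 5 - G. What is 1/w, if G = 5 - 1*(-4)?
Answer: 1/28788 ≈ 3.4737e-5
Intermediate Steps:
G = 9 (G = 5 + 4 = 9)
P(y) = -1 (P(y) = (5 - 1*9)/4 = (5 - 9)/4 = (¼)*(-4) = -1)
w = 28788 (w = (-1 + (-30 - 1*5))*101 + 32424 = (-1 + (-30 - 5))*101 + 32424 = (-1 - 35)*101 + 32424 = -36*101 + 32424 = -3636 + 32424 = 28788)
1/w = 1/28788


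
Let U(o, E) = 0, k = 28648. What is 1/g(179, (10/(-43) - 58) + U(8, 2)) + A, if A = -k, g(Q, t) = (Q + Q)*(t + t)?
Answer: -51361967915/1792864 ≈ -28648.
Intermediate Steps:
g(Q, t) = 4*Q*t (g(Q, t) = (2*Q)*(2*t) = 4*Q*t)
A = -28648 (A = -1*28648 = -28648)
1/g(179, (10/(-43) - 58) + U(8, 2)) + A = 1/(4*179*((10/(-43) - 58) + 0)) - 28648 = 1/(4*179*((10*(-1/43) - 58) + 0)) - 28648 = 1/(4*179*((-10/43 - 58) + 0)) - 28648 = 1/(4*179*(-2504/43 + 0)) - 28648 = 1/(4*179*(-2504/43)) - 28648 = 1/(-1792864/43) - 28648 = -43/1792864 - 28648 = -51361967915/1792864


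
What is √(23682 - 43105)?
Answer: I*√19423 ≈ 139.37*I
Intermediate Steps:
√(23682 - 43105) = √(-19423) = I*√19423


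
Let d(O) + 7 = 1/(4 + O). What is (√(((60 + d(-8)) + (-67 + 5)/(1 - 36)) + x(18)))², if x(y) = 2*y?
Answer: 12673/140 ≈ 90.521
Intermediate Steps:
d(O) = -7 + 1/(4 + O)
(√(((60 + d(-8)) + (-67 + 5)/(1 - 36)) + x(18)))² = (√(((60 + (-27 - 7*(-8))/(4 - 8)) + (-67 + 5)/(1 - 36)) + 2*18))² = (√(((60 + (-27 + 56)/(-4)) - 62/(-35)) + 36))² = (√(((60 - ¼*29) - 62*(-1/35)) + 36))² = (√(((60 - 29/4) + 62/35) + 36))² = (√((211/4 + 62/35) + 36))² = (√(7633/140 + 36))² = (√(12673/140))² = (√443555/70)² = 12673/140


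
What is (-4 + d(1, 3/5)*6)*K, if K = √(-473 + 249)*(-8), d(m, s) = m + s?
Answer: -896*I*√14/5 ≈ -670.5*I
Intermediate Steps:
K = -32*I*√14 (K = √(-224)*(-8) = (4*I*√14)*(-8) = -32*I*√14 ≈ -119.73*I)
(-4 + d(1, 3/5)*6)*K = (-4 + (1 + 3/5)*6)*(-32*I*√14) = (-4 + (1 + 3*(⅕))*6)*(-32*I*√14) = (-4 + (1 + ⅗)*6)*(-32*I*√14) = (-4 + (8/5)*6)*(-32*I*√14) = (-4 + 48/5)*(-32*I*√14) = 28*(-32*I*√14)/5 = -896*I*√14/5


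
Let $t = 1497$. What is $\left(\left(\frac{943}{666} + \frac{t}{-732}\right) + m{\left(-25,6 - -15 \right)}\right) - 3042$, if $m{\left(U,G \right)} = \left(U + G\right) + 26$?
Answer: $- \frac{245432161}{81252} \approx -3020.6$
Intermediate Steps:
$m{\left(U,G \right)} = 26 + G + U$ ($m{\left(U,G \right)} = \left(G + U\right) + 26 = 26 + G + U$)
$\left(\left(\frac{943}{666} + \frac{t}{-732}\right) + m{\left(-25,6 - -15 \right)}\right) - 3042 = \left(\left(\frac{943}{666} + \frac{1497}{-732}\right) + \left(26 + \left(6 - -15\right) - 25\right)\right) - 3042 = \left(\left(943 \cdot \frac{1}{666} + 1497 \left(- \frac{1}{732}\right)\right) + \left(26 + \left(6 + 15\right) - 25\right)\right) - 3042 = \left(\left(\frac{943}{666} - \frac{499}{244}\right) + \left(26 + 21 - 25\right)\right) - 3042 = \left(- \frac{51121}{81252} + 22\right) - 3042 = \frac{1736423}{81252} - 3042 = - \frac{245432161}{81252}$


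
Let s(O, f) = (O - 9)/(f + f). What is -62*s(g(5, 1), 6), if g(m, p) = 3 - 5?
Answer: 341/6 ≈ 56.833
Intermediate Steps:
g(m, p) = -2
s(O, f) = (-9 + O)/(2*f) (s(O, f) = (-9 + O)/((2*f)) = (-9 + O)*(1/(2*f)) = (-9 + O)/(2*f))
-62*s(g(5, 1), 6) = -31*(-9 - 2)/6 = -31*(-11)/6 = -62*(-11/12) = 341/6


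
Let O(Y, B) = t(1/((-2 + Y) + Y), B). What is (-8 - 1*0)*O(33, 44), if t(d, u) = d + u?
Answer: -2817/8 ≈ -352.13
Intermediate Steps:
O(Y, B) = B + 1/(-2 + 2*Y) (O(Y, B) = 1/((-2 + Y) + Y) + B = 1/(-2 + 2*Y) + B = B + 1/(-2 + 2*Y))
(-8 - 1*0)*O(33, 44) = (-8 - 1*0)*((1/2 + 44*(-1 + 33))/(-1 + 33)) = (-8 + 0)*((1/2 + 44*32)/32) = -(1/2 + 1408)/4 = -2817/(4*2) = -8*2817/64 = -2817/8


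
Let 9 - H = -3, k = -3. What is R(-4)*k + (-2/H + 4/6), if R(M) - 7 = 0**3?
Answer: -41/2 ≈ -20.500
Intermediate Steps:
R(M) = 7 (R(M) = 7 + 0**3 = 7 + 0 = 7)
H = 12 (H = 9 - 1*(-3) = 9 + 3 = 12)
R(-4)*k + (-2/H + 4/6) = 7*(-3) + (-2/12 + 4/6) = -21 + (-2*1/12 + 4*(1/6)) = -21 + (-1/6 + 2/3) = -21 + 1/2 = -41/2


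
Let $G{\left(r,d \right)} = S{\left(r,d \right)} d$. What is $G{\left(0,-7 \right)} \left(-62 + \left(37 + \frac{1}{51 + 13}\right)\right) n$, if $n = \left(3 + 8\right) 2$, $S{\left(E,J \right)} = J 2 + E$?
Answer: $- \frac{861861}{16} \approx -53866.0$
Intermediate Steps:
$S{\left(E,J \right)} = E + 2 J$ ($S{\left(E,J \right)} = 2 J + E = E + 2 J$)
$G{\left(r,d \right)} = d \left(r + 2 d\right)$ ($G{\left(r,d \right)} = \left(r + 2 d\right) d = d \left(r + 2 d\right)$)
$n = 22$ ($n = 11 \cdot 2 = 22$)
$G{\left(0,-7 \right)} \left(-62 + \left(37 + \frac{1}{51 + 13}\right)\right) n = - 7 \left(0 + 2 \left(-7\right)\right) \left(-62 + \left(37 + \frac{1}{51 + 13}\right)\right) 22 = - 7 \left(0 - 14\right) \left(-62 + \left(37 + \frac{1}{64}\right)\right) 22 = \left(-7\right) \left(-14\right) \left(-62 + \left(37 + \frac{1}{64}\right)\right) 22 = 98 \left(-62 + \frac{2369}{64}\right) 22 = 98 \left(- \frac{1599}{64}\right) 22 = \left(- \frac{78351}{32}\right) 22 = - \frac{861861}{16}$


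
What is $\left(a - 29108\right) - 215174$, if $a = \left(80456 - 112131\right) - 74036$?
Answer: $-349993$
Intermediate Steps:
$a = -105711$ ($a = -31675 - 74036 = -105711$)
$\left(a - 29108\right) - 215174 = \left(-105711 - 29108\right) - 215174 = -134819 - 215174 = -349993$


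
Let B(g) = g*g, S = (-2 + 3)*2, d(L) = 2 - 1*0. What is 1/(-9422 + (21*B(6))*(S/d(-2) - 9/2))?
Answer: -1/12068 ≈ -8.2864e-5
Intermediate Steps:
d(L) = 2 (d(L) = 2 + 0 = 2)
S = 2 (S = 1*2 = 2)
B(g) = g²
1/(-9422 + (21*B(6))*(S/d(-2) - 9/2)) = 1/(-9422 + (21*6²)*(2/2 - 9/2)) = 1/(-9422 + (21*36)*(2*(½) - 9*½)) = 1/(-9422 + 756*(1 - 9/2)) = 1/(-9422 + 756*(-7/2)) = 1/(-9422 - 2646) = 1/(-12068) = -1/12068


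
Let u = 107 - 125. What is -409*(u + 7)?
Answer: 4499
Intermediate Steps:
u = -18
-409*(u + 7) = -409*(-18 + 7) = -409*(-11) = 4499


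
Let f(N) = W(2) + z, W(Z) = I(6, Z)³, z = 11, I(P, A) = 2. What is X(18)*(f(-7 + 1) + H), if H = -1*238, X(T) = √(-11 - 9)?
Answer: -438*I*√5 ≈ -979.4*I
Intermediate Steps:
X(T) = 2*I*√5 (X(T) = √(-20) = 2*I*√5)
W(Z) = 8 (W(Z) = 2³ = 8)
H = -238
f(N) = 19 (f(N) = 8 + 11 = 19)
X(18)*(f(-7 + 1) + H) = (2*I*√5)*(19 - 238) = (2*I*√5)*(-219) = -438*I*√5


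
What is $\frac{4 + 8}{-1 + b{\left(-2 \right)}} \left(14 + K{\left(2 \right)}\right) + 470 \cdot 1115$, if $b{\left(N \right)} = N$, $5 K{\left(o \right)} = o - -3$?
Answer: $523990$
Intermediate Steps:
$K{\left(o \right)} = \frac{3}{5} + \frac{o}{5}$ ($K{\left(o \right)} = \frac{o - -3}{5} = \frac{o + 3}{5} = \frac{3 + o}{5} = \frac{3}{5} + \frac{o}{5}$)
$\frac{4 + 8}{-1 + b{\left(-2 \right)}} \left(14 + K{\left(2 \right)}\right) + 470 \cdot 1115 = \frac{4 + 8}{-1 - 2} \left(14 + \left(\frac{3}{5} + \frac{1}{5} \cdot 2\right)\right) + 470 \cdot 1115 = \frac{12}{-3} \left(14 + \left(\frac{3}{5} + \frac{2}{5}\right)\right) + 524050 = 12 \left(- \frac{1}{3}\right) \left(14 + 1\right) + 524050 = \left(-4\right) 15 + 524050 = -60 + 524050 = 523990$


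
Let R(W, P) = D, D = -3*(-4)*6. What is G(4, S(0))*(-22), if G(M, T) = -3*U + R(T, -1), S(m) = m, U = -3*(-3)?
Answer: -990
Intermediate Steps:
D = 72 (D = 12*6 = 72)
R(W, P) = 72
U = 9
G(M, T) = 45 (G(M, T) = -3*9 + 72 = -27 + 72 = 45)
G(4, S(0))*(-22) = 45*(-22) = -990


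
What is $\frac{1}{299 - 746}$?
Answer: $- \frac{1}{447} \approx -0.0022371$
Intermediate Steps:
$\frac{1}{299 - 746} = \frac{1}{-447} = - \frac{1}{447}$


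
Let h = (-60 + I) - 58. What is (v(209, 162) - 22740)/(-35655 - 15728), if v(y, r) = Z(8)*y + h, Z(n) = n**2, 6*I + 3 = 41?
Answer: 28427/154149 ≈ 0.18441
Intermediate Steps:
I = 19/3 (I = -1/2 + (1/6)*41 = -1/2 + 41/6 = 19/3 ≈ 6.3333)
h = -335/3 (h = (-60 + 19/3) - 58 = -161/3 - 58 = -335/3 ≈ -111.67)
v(y, r) = -335/3 + 64*y (v(y, r) = 8**2*y - 335/3 = 64*y - 335/3 = -335/3 + 64*y)
(v(209, 162) - 22740)/(-35655 - 15728) = ((-335/3 + 64*209) - 22740)/(-35655 - 15728) = ((-335/3 + 13376) - 22740)/(-51383) = (39793/3 - 22740)*(-1/51383) = -28427/3*(-1/51383) = 28427/154149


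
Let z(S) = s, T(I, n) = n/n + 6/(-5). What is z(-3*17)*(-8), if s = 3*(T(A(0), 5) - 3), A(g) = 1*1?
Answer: 384/5 ≈ 76.800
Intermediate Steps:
A(g) = 1
T(I, n) = -⅕ (T(I, n) = 1 + 6*(-⅕) = 1 - 6/5 = -⅕)
s = -48/5 (s = 3*(-⅕ - 3) = 3*(-16/5) = -48/5 ≈ -9.6000)
z(S) = -48/5
z(-3*17)*(-8) = -48/5*(-8) = 384/5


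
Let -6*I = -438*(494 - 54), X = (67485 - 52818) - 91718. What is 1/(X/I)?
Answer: -32120/77051 ≈ -0.41687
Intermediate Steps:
X = -77051 (X = 14667 - 91718 = -77051)
I = 32120 (I = -(-73)*(494 - 54) = -(-73)*440 = -⅙*(-192720) = 32120)
1/(X/I) = 1/(-77051/32120) = -32120/77051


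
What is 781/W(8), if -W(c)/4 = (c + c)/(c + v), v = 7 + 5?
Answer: -3905/16 ≈ -244.06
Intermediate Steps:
v = 12
W(c) = -8*c/(12 + c) (W(c) = -4*(c + c)/(c + 12) = -4*2*c/(12 + c) = -8*c/(12 + c))
781/W(8) = 781/((-8*8/(12 + 8))) = 781/((-8*8/20)) = 781/((-8*8*1/20)) = 781/(-16/5) = 781*(-5/16) = -3905/16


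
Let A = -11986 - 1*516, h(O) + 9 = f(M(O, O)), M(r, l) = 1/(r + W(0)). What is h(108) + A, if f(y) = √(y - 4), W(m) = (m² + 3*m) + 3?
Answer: -12511 + I*√49173/111 ≈ -12511.0 + 1.9977*I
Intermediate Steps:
W(m) = 3 + m² + 3*m
M(r, l) = 1/(3 + r) (M(r, l) = 1/(r + (3 + 0² + 3*0)) = 1/(r + (3 + 0 + 0)) = 1/(r + 3) = 1/(3 + r))
f(y) = √(-4 + y)
h(O) = -9 + √(-4 + 1/(3 + O))
A = -12502 (A = -11986 - 516 = -12502)
h(108) + A = (-9 + √((-11 - 4*108)/(3 + 108))) - 12502 = (-9 + √((-11 - 432)/111)) - 12502 = (-9 + √((1/111)*(-443))) - 12502 = (-9 + √(-443/111)) - 12502 = (-9 + I*√49173/111) - 12502 = -12511 + I*√49173/111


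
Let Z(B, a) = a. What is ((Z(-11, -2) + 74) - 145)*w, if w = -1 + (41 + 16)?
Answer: -4088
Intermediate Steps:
w = 56 (w = -1 + 57 = 56)
((Z(-11, -2) + 74) - 145)*w = ((-2 + 74) - 145)*56 = (72 - 145)*56 = -73*56 = -4088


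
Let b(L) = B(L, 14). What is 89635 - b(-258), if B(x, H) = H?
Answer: 89621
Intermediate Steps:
b(L) = 14
89635 - b(-258) = 89635 - 1*14 = 89635 - 14 = 89621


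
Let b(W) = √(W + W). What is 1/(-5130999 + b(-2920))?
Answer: -5130999/26327150743841 - 4*I*√365/26327150743841 ≈ -1.9489e-7 - 2.9027e-12*I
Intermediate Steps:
b(W) = √2*√W (b(W) = √(2*W) = √2*√W)
1/(-5130999 + b(-2920)) = 1/(-5130999 + √2*√(-2920)) = 1/(-5130999 + √2*(2*I*√730)) = 1/(-5130999 + 4*I*√365)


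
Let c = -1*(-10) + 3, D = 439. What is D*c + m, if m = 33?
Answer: 5740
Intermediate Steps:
c = 13 (c = 10 + 3 = 13)
D*c + m = 439*13 + 33 = 5707 + 33 = 5740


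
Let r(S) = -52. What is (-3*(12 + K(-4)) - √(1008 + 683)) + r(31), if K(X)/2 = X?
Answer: -64 - √1691 ≈ -105.12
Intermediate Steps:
K(X) = 2*X
(-3*(12 + K(-4)) - √(1008 + 683)) + r(31) = (-3*(12 + 2*(-4)) - √(1008 + 683)) - 52 = (-3*(12 - 8) - √1691) - 52 = (-3*4 - √1691) - 52 = (-12 - √1691) - 52 = -64 - √1691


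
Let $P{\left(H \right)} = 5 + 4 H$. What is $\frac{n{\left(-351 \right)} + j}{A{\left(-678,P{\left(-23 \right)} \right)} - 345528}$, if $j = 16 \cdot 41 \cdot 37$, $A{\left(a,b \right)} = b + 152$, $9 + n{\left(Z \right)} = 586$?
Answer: $- \frac{24849}{345463} \approx -0.07193$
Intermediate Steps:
$n{\left(Z \right)} = 577$ ($n{\left(Z \right)} = -9 + 586 = 577$)
$A{\left(a,b \right)} = 152 + b$
$j = 24272$ ($j = 656 \cdot 37 = 24272$)
$\frac{n{\left(-351 \right)} + j}{A{\left(-678,P{\left(-23 \right)} \right)} - 345528} = \frac{577 + 24272}{\left(152 + \left(5 + 4 \left(-23\right)\right)\right) - 345528} = \frac{24849}{\left(152 + \left(5 - 92\right)\right) - 345528} = \frac{24849}{\left(152 - 87\right) - 345528} = \frac{24849}{65 - 345528} = \frac{24849}{-345463} = 24849 \left(- \frac{1}{345463}\right) = - \frac{24849}{345463}$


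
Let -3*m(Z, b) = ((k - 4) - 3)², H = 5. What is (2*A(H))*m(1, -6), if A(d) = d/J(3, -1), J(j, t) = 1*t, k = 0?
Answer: 490/3 ≈ 163.33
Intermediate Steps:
J(j, t) = t
m(Z, b) = -49/3 (m(Z, b) = -((0 - 4) - 3)²/3 = -(-4 - 3)²/3 = -⅓*(-7)² = -⅓*49 = -49/3)
A(d) = -d (A(d) = d/(-1) = d*(-1) = -d)
(2*A(H))*m(1, -6) = (2*(-1*5))*(-49/3) = (2*(-5))*(-49/3) = -10*(-49/3) = 490/3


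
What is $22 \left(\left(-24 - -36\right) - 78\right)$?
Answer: $-1452$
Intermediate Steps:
$22 \left(\left(-24 - -36\right) - 78\right) = 22 \left(\left(-24 + 36\right) - 78\right) = 22 \left(12 - 78\right) = 22 \left(-66\right) = -1452$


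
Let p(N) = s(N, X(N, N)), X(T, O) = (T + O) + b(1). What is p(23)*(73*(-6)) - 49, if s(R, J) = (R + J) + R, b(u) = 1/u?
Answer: -40783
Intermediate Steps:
X(T, O) = 1 + O + T (X(T, O) = (T + O) + 1/1 = (O + T) + 1 = 1 + O + T)
s(R, J) = J + 2*R (s(R, J) = (J + R) + R = J + 2*R)
p(N) = 1 + 4*N (p(N) = (1 + N + N) + 2*N = (1 + 2*N) + 2*N = 1 + 4*N)
p(23)*(73*(-6)) - 49 = (1 + 4*23)*(73*(-6)) - 49 = (1 + 92)*(-438) - 49 = 93*(-438) - 49 = -40734 - 49 = -40783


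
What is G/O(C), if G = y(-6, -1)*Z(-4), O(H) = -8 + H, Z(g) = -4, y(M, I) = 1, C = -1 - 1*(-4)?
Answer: 4/5 ≈ 0.80000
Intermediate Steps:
C = 3 (C = -1 + 4 = 3)
G = -4 (G = 1*(-4) = -4)
G/O(C) = -4/(-8 + 3) = -4/(-5) = -4*(-1/5) = 4/5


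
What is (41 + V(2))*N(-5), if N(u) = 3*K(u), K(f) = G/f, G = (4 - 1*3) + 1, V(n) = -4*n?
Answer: -198/5 ≈ -39.600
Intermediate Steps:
G = 2 (G = (4 - 3) + 1 = 1 + 1 = 2)
K(f) = 2/f
N(u) = 6/u (N(u) = 3*(2/u) = 6/u)
(41 + V(2))*N(-5) = (41 - 4*2)*(6/(-5)) = (41 - 8)*(6*(-⅕)) = 33*(-6/5) = -198/5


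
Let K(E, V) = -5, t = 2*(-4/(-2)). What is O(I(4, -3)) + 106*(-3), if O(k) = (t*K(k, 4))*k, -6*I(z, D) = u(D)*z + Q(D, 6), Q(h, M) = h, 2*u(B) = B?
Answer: -348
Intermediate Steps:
u(B) = B/2
t = 4 (t = 2*(-4*(-½)) = 2*2 = 4)
I(z, D) = -D/6 - D*z/12 (I(z, D) = -((D/2)*z + D)/6 = -(D*z/2 + D)/6 = -(D + D*z/2)/6 = -D/6 - D*z/12)
O(k) = -20*k (O(k) = (4*(-5))*k = -20*k)
O(I(4, -3)) + 106*(-3) = -5*(-3)*(-2 - 1*4)/3 + 106*(-3) = -5*(-3)*(-2 - 4)/3 - 318 = -5*(-3)*(-6)/3 - 318 = -20*3/2 - 318 = -30 - 318 = -348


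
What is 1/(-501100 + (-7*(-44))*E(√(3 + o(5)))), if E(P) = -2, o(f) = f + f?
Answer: -1/501716 ≈ -1.9932e-6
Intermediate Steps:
o(f) = 2*f
1/(-501100 + (-7*(-44))*E(√(3 + o(5)))) = 1/(-501100 - 7*(-44)*(-2)) = 1/(-501100 + 308*(-2)) = 1/(-501100 - 616) = 1/(-501716) = -1/501716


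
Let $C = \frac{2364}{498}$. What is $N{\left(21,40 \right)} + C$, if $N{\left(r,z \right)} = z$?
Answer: $\frac{3714}{83} \approx 44.747$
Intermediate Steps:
$C = \frac{394}{83}$ ($C = 2364 \cdot \frac{1}{498} = \frac{394}{83} \approx 4.747$)
$N{\left(21,40 \right)} + C = 40 + \frac{394}{83} = \frac{3714}{83}$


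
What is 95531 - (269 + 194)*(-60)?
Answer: 123311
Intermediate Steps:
95531 - (269 + 194)*(-60) = 95531 - 463*(-60) = 95531 - 1*(-27780) = 95531 + 27780 = 123311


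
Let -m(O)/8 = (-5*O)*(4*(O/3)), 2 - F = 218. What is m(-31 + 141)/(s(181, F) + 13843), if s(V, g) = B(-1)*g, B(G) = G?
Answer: 1936000/42177 ≈ 45.902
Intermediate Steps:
F = -216 (F = 2 - 1*218 = 2 - 218 = -216)
m(O) = 160*O²/3 (m(O) = -8*(-5*O)*4*(O/3) = -8*(-5*O)*4*O/3 = -(-160)*O²/3 = 160*O²/3)
s(V, g) = -g
m(-31 + 141)/(s(181, F) + 13843) = (160*(-31 + 141)²/3)/(-1*(-216) + 13843) = ((160/3)*110²)/(216 + 13843) = ((160/3)*12100)/14059 = (1936000/3)*(1/14059) = 1936000/42177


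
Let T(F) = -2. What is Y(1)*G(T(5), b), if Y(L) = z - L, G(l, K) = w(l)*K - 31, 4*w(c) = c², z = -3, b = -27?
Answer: 232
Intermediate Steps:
w(c) = c²/4
G(l, K) = -31 + K*l²/4 (G(l, K) = (l²/4)*K - 31 = K*l²/4 - 31 = -31 + K*l²/4)
Y(L) = -3 - L
Y(1)*G(T(5), b) = (-3 - 1*1)*(-31 + (¼)*(-27)*(-2)²) = (-3 - 1)*(-31 + (¼)*(-27)*4) = -4*(-31 - 27) = -4*(-58) = 232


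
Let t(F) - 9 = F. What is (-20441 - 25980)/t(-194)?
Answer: 46421/185 ≈ 250.92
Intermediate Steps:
t(F) = 9 + F
(-20441 - 25980)/t(-194) = (-20441 - 25980)/(9 - 194) = -46421/(-185) = -46421*(-1/185) = 46421/185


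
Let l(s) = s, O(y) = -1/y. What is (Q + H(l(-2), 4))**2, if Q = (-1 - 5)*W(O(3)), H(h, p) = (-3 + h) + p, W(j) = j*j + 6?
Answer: 12769/9 ≈ 1418.8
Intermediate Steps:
W(j) = 6 + j**2 (W(j) = j**2 + 6 = 6 + j**2)
H(h, p) = -3 + h + p
Q = -110/3 (Q = (-1 - 5)*(6 + (-1/3)**2) = -6*(6 + (-1*1/3)**2) = -6*(6 + (-1/3)**2) = -6*(6 + 1/9) = -6*55/9 = -110/3 ≈ -36.667)
(Q + H(l(-2), 4))**2 = (-110/3 + (-3 - 2 + 4))**2 = (-110/3 - 1)**2 = (-113/3)**2 = 12769/9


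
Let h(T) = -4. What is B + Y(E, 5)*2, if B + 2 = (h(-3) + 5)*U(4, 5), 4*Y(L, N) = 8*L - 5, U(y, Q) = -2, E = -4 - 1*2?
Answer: -61/2 ≈ -30.500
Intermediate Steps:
E = -6 (E = -4 - 2 = -6)
Y(L, N) = -5/4 + 2*L (Y(L, N) = (8*L - 5)/4 = (-5 + 8*L)/4 = -5/4 + 2*L)
B = -4 (B = -2 + (-4 + 5)*(-2) = -2 + 1*(-2) = -2 - 2 = -4)
B + Y(E, 5)*2 = -4 + (-5/4 + 2*(-6))*2 = -4 + (-5/4 - 12)*2 = -4 - 53/4*2 = -4 - 53/2 = -61/2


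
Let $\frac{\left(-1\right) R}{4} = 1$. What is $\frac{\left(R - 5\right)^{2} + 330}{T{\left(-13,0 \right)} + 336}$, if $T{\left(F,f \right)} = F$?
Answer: $\frac{411}{323} \approx 1.2724$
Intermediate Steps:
$R = -4$ ($R = \left(-4\right) 1 = -4$)
$\frac{\left(R - 5\right)^{2} + 330}{T{\left(-13,0 \right)} + 336} = \frac{\left(-4 - 5\right)^{2} + 330}{-13 + 336} = \frac{\left(-9\right)^{2} + 330}{323} = \left(81 + 330\right) \frac{1}{323} = 411 \cdot \frac{1}{323} = \frac{411}{323}$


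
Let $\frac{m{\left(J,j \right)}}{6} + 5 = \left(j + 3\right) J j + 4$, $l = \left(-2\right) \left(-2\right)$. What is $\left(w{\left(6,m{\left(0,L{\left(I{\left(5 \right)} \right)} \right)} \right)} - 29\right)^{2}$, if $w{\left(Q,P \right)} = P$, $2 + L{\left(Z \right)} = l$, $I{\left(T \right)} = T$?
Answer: $1225$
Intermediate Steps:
$l = 4$
$L{\left(Z \right)} = 2$ ($L{\left(Z \right)} = -2 + 4 = 2$)
$m{\left(J,j \right)} = -6 + 6 J j \left(3 + j\right)$ ($m{\left(J,j \right)} = -30 + 6 \left(\left(j + 3\right) J j + 4\right) = -30 + 6 \left(\left(3 + j\right) J j + 4\right) = -30 + 6 \left(J \left(3 + j\right) j + 4\right) = -30 + 6 \left(J j \left(3 + j\right) + 4\right) = -30 + 6 \left(4 + J j \left(3 + j\right)\right) = -30 + \left(24 + 6 J j \left(3 + j\right)\right) = -6 + 6 J j \left(3 + j\right)$)
$\left(w{\left(6,m{\left(0,L{\left(I{\left(5 \right)} \right)} \right)} \right)} - 29\right)^{2} = \left(\left(-6 + 6 \cdot 0 \cdot 2^{2} + 18 \cdot 0 \cdot 2\right) - 29\right)^{2} = \left(\left(-6 + 6 \cdot 0 \cdot 4 + 0\right) - 29\right)^{2} = \left(\left(-6 + 0 + 0\right) - 29\right)^{2} = \left(-6 - 29\right)^{2} = \left(-35\right)^{2} = 1225$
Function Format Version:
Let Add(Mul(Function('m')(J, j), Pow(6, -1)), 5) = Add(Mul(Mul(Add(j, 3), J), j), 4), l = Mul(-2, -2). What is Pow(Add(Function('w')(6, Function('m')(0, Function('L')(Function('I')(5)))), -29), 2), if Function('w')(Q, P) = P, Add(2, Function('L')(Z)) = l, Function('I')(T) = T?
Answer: 1225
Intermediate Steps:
l = 4
Function('L')(Z) = 2 (Function('L')(Z) = Add(-2, 4) = 2)
Function('m')(J, j) = Add(-6, Mul(6, J, j, Add(3, j))) (Function('m')(J, j) = Add(-30, Mul(6, Add(Mul(Mul(Add(j, 3), J), j), 4))) = Add(-30, Mul(6, Add(Mul(Mul(Add(3, j), J), j), 4))) = Add(-30, Mul(6, Add(Mul(Mul(J, Add(3, j)), j), 4))) = Add(-30, Mul(6, Add(Mul(J, j, Add(3, j)), 4))) = Add(-30, Mul(6, Add(4, Mul(J, j, Add(3, j))))) = Add(-30, Add(24, Mul(6, J, j, Add(3, j)))) = Add(-6, Mul(6, J, j, Add(3, j))))
Pow(Add(Function('w')(6, Function('m')(0, Function('L')(Function('I')(5)))), -29), 2) = Pow(Add(Add(-6, Mul(6, 0, Pow(2, 2)), Mul(18, 0, 2)), -29), 2) = Pow(Add(Add(-6, Mul(6, 0, 4), 0), -29), 2) = Pow(Add(Add(-6, 0, 0), -29), 2) = Pow(Add(-6, -29), 2) = Pow(-35, 2) = 1225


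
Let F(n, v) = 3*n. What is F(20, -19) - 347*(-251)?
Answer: 87157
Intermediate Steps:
F(20, -19) - 347*(-251) = 3*20 - 347*(-251) = 60 + 87097 = 87157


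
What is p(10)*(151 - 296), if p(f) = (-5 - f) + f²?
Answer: -12325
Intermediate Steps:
p(f) = -5 + f² - f
p(10)*(151 - 296) = (-5 + 10² - 1*10)*(151 - 296) = (-5 + 100 - 10)*(-145) = 85*(-145) = -12325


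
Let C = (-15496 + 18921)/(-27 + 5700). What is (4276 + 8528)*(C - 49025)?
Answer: -1186996527200/1891 ≈ -6.2771e+8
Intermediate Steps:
C = 3425/5673 ≈ 0.60374
(4276 + 8528)*(C - 49025) = (4276 + 8528)*(3425/5673 - 49025) = 12804*(-278115400/5673) = -1186996527200/1891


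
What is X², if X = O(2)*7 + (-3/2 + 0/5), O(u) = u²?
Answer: 2809/4 ≈ 702.25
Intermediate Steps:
X = 53/2 (X = 2²*7 + (-3/2 + 0/5) = 4*7 + (-3*½ + 0*(⅕)) = 28 + (-3/2 + 0) = 28 - 3/2 = 53/2 ≈ 26.500)
X² = (53/2)² = 2809/4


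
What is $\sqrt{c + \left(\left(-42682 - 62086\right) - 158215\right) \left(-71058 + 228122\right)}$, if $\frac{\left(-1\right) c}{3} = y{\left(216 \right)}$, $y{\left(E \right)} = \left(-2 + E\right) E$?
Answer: $2 i \sqrt{10326325146} \approx 2.0324 \cdot 10^{5} i$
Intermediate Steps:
$y{\left(E \right)} = E \left(-2 + E\right)$
$c = -138672$ ($c = - 3 \cdot 216 \left(-2 + 216\right) = - 3 \cdot 216 \cdot 214 = \left(-3\right) 46224 = -138672$)
$\sqrt{c + \left(\left(-42682 - 62086\right) - 158215\right) \left(-71058 + 228122\right)} = \sqrt{-138672 + \left(\left(-42682 - 62086\right) - 158215\right) \left(-71058 + 228122\right)} = \sqrt{-138672 + \left(\left(-42682 - 62086\right) - 158215\right) 157064} = \sqrt{-138672 + \left(-104768 - 158215\right) 157064} = \sqrt{-138672 - 41305161912} = \sqrt{-41305300584} = 2 i \sqrt{10326325146}$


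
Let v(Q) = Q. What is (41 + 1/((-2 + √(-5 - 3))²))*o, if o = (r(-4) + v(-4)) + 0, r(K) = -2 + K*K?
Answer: 5*(-163*I + 328*√2)/(2*(-I + 2*√2)) ≈ 409.72 + 0.78567*I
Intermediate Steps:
r(K) = -2 + K²
o = 10 (o = ((-2 + (-4)²) - 4) + 0 = ((-2 + 16) - 4) + 0 = (14 - 4) + 0 = 10 + 0 = 10)
(41 + 1/((-2 + √(-5 - 3))²))*o = (41 + 1/((-2 + √(-5 - 3))²))*10 = (41 + 1/((-2 + √(-8))²))*10 = (41 + 1/((-2 + 2*I*√2)²))*10 = (41 + (-2 + 2*I*√2)⁻²)*10 = 410 + 10/(-2 + 2*I*√2)²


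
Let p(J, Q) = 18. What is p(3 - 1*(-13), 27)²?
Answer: 324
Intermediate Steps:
p(3 - 1*(-13), 27)² = 18² = 324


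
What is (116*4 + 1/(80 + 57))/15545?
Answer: 63569/2129665 ≈ 0.029849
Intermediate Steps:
(116*4 + 1/(80 + 57))/15545 = (464 + 1/137)*(1/15545) = (63569/137)*(1/15545) = 63569/2129665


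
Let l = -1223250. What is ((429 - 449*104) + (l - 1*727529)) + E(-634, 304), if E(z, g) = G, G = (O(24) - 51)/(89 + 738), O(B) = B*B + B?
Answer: -1651556493/827 ≈ -1.9970e+6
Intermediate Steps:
O(B) = B + B**2 (O(B) = B**2 + B = B + B**2)
G = 549/827 (G = (24*(1 + 24) - 51)/(89 + 738) = (24*25 - 51)/827 = (600 - 51)*(1/827) = 549*(1/827) = 549/827 ≈ 0.66385)
E(z, g) = 549/827
((429 - 449*104) + (l - 1*727529)) + E(-634, 304) = ((429 - 449*104) + (-1223250 - 1*727529)) + 549/827 = ((429 - 46696) + (-1223250 - 727529)) + 549/827 = (-46267 - 1950779) + 549/827 = -1997046 + 549/827 = -1651556493/827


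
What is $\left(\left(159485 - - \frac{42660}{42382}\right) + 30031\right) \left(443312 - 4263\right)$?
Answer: $\frac{1763244881643414}{21191} \approx 8.3207 \cdot 10^{10}$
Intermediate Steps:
$\left(\left(159485 - - \frac{42660}{42382}\right) + 30031\right) \left(443312 - 4263\right) = \left(\left(159485 - \left(-42660\right) \frac{1}{42382}\right) + 30031\right) 439049 = \left(\left(159485 - - \frac{21330}{21191}\right) + 30031\right) 439049 = \left(\left(159485 + \frac{21330}{21191}\right) + 30031\right) 439049 = \left(\frac{3379667965}{21191} + 30031\right) 439049 = \frac{4016054886}{21191} \cdot 439049 = \frac{1763244881643414}{21191}$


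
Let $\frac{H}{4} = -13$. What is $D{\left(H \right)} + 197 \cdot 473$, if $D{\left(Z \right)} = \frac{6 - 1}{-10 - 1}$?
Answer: $\frac{1024986}{11} \approx 93181.0$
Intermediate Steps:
$H = -52$ ($H = 4 \left(-13\right) = -52$)
$D{\left(Z \right)} = - \frac{5}{11}$ ($D{\left(Z \right)} = \frac{5}{-11} = 5 \left(- \frac{1}{11}\right) = - \frac{5}{11}$)
$D{\left(H \right)} + 197 \cdot 473 = - \frac{5}{11} + 197 \cdot 473 = - \frac{5}{11} + 93181 = \frac{1024986}{11}$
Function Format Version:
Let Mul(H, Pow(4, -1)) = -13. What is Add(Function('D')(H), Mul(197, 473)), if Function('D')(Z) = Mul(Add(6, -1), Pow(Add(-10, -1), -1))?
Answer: Rational(1024986, 11) ≈ 93181.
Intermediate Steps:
H = -52 (H = Mul(4, -13) = -52)
Function('D')(Z) = Rational(-5, 11) (Function('D')(Z) = Mul(5, Pow(-11, -1)) = Mul(5, Rational(-1, 11)) = Rational(-5, 11))
Add(Function('D')(H), Mul(197, 473)) = Add(Rational(-5, 11), Mul(197, 473)) = Add(Rational(-5, 11), 93181) = Rational(1024986, 11)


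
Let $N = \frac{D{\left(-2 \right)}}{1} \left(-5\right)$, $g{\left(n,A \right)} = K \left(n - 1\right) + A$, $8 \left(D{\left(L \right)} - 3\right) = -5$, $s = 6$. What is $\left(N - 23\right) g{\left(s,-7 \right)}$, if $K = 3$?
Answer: $-279$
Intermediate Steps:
$D{\left(L \right)} = \frac{19}{8}$ ($D{\left(L \right)} = 3 + \frac{1}{8} \left(-5\right) = 3 - \frac{5}{8} = \frac{19}{8}$)
$g{\left(n,A \right)} = -3 + A + 3 n$ ($g{\left(n,A \right)} = 3 \left(n - 1\right) + A = 3 \left(-1 + n\right) + A = \left(-3 + 3 n\right) + A = -3 + A + 3 n$)
$N = - \frac{95}{8}$ ($N = \frac{19}{8 \cdot 1} \left(-5\right) = \frac{19}{8} \cdot 1 \left(-5\right) = \frac{19}{8} \left(-5\right) = - \frac{95}{8} \approx -11.875$)
$\left(N - 23\right) g{\left(s,-7 \right)} = \left(- \frac{95}{8} - 23\right) \left(-3 - 7 + 3 \cdot 6\right) = - \frac{279 \left(-3 - 7 + 18\right)}{8} = \left(- \frac{279}{8}\right) 8 = -279$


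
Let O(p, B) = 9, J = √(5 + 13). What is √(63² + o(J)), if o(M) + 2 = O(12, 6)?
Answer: 2*√994 ≈ 63.056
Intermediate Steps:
J = 3*√2 (J = √18 = 3*√2 ≈ 4.2426)
o(M) = 7 (o(M) = -2 + 9 = 7)
√(63² + o(J)) = √(63² + 7) = √(3969 + 7) = √3976 = 2*√994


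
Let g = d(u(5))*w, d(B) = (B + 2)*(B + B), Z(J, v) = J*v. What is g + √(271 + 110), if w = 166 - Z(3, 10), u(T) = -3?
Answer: 816 + √381 ≈ 835.52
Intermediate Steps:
d(B) = 2*B*(2 + B) (d(B) = (2 + B)*(2*B) = 2*B*(2 + B))
w = 136 (w = 166 - 3*10 = 166 - 1*30 = 166 - 30 = 136)
g = 816 (g = (2*(-3)*(2 - 3))*136 = (2*(-3)*(-1))*136 = 6*136 = 816)
g + √(271 + 110) = 816 + √(271 + 110) = 816 + √381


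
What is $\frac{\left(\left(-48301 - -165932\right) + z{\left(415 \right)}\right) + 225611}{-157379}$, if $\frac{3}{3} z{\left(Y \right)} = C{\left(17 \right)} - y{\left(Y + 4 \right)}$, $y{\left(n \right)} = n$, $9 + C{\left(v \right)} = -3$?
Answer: $- \frac{342811}{157379} \approx -2.1782$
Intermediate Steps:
$C{\left(v \right)} = -12$ ($C{\left(v \right)} = -9 - 3 = -12$)
$z{\left(Y \right)} = -16 - Y$ ($z{\left(Y \right)} = -12 - \left(Y + 4\right) = -12 - \left(4 + Y\right) = -16 - Y$)
$\frac{\left(\left(-48301 - -165932\right) + z{\left(415 \right)}\right) + 225611}{-157379} = \frac{\left(\left(-48301 - -165932\right) - 431\right) + 225611}{-157379} = \left(\left(\left(-48301 + 165932\right) - 431\right) + 225611\right) \left(- \frac{1}{157379}\right) = \left(\left(117631 - 431\right) + 225611\right) \left(- \frac{1}{157379}\right) = \left(117200 + 225611\right) \left(- \frac{1}{157379}\right) = 342811 \left(- \frac{1}{157379}\right) = - \frac{342811}{157379}$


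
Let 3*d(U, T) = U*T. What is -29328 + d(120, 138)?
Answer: -23808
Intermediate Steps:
d(U, T) = T*U/3 (d(U, T) = (U*T)/3 = (T*U)/3 = T*U/3)
-29328 + d(120, 138) = -29328 + (⅓)*138*120 = -29328 + 5520 = -23808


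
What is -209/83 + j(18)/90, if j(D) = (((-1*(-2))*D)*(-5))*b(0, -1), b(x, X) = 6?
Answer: -1205/83 ≈ -14.518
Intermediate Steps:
j(D) = -60*D (j(D) = (((-1*(-2))*D)*(-5))*6 = ((2*D)*(-5))*6 = -10*D*6 = -60*D)
-209/83 + j(18)/90 = -209/83 - 60*18/90 = -209*1/83 - 1080*1/90 = -209/83 - 12 = -1205/83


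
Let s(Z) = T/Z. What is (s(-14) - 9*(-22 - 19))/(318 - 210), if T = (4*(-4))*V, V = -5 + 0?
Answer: 2543/756 ≈ 3.3638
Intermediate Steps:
V = -5
T = 80 (T = (4*(-4))*(-5) = -16*(-5) = 80)
s(Z) = 80/Z
(s(-14) - 9*(-22 - 19))/(318 - 210) = (80/(-14) - 9*(-22 - 19))/(318 - 210) = (80*(-1/14) - 9*(-41))/108 = (-40/7 + 369)*(1/108) = (2543/7)*(1/108) = 2543/756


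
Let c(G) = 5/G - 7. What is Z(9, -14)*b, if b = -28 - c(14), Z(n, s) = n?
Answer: -2691/14 ≈ -192.21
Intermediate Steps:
c(G) = -7 + 5/G
b = -299/14 (b = -28 - (-7 + 5/14) = -28 - 1*(-93/14) = -28 + 93/14 = -299/14 ≈ -21.357)
Z(9, -14)*b = 9*(-299/14) = -2691/14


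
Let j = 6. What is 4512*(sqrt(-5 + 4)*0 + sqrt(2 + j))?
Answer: 9024*sqrt(2) ≈ 12762.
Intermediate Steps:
4512*(sqrt(-5 + 4)*0 + sqrt(2 + j)) = 4512*(sqrt(-5 + 4)*0 + sqrt(2 + 6)) = 4512*(sqrt(-1)*0 + sqrt(8)) = 4512*(I*0 + 2*sqrt(2)) = 4512*(0 + 2*sqrt(2)) = 4512*(2*sqrt(2)) = 9024*sqrt(2)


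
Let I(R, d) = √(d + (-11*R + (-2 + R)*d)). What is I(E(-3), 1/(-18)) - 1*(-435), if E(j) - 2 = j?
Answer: 1315/3 ≈ 438.33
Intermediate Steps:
E(j) = 2 + j
I(R, d) = √(d - 11*R + d*(-2 + R)) (I(R, d) = √(d + (-11*R + d*(-2 + R))) = √(d - 11*R + d*(-2 + R)))
I(E(-3), 1/(-18)) - 1*(-435) = √(-1/(-18) - 11*(2 - 3) + (2 - 3)/(-18)) - 1*(-435) = √(-1*(-1/18) - 11*(-1) - 1*(-1/18)) + 435 = √(1/18 + 11 + 1/18) + 435 = √(100/9) + 435 = 10/3 + 435 = 1315/3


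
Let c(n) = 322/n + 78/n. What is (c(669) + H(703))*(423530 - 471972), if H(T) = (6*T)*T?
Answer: -96097075502092/669 ≈ -1.4364e+11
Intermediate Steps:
H(T) = 6*T²
c(n) = 400/n
(c(669) + H(703))*(423530 - 471972) = (400/669 + 6*703²)*(423530 - 471972) = (400*(1/669) + 6*494209)*(-48442) = (400/669 + 2965254)*(-48442) = (1983755326/669)*(-48442) = -96097075502092/669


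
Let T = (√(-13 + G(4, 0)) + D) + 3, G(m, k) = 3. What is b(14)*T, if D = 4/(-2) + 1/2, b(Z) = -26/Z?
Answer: -39/14 - 13*I*√10/7 ≈ -2.7857 - 5.8728*I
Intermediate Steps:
D = -3/2 (D = 4*(-½) + 1*(½) = -2 + ½ = -3/2 ≈ -1.5000)
T = 3/2 + I*√10 (T = (√(-13 + 3) - 3/2) + 3 = (√(-10) - 3/2) + 3 = (I*√10 - 3/2) + 3 = (-3/2 + I*√10) + 3 = 3/2 + I*√10 ≈ 1.5 + 3.1623*I)
b(14)*T = (-26/14)*(3/2 + I*√10) = (-26*1/14)*(3/2 + I*√10) = -13*(3/2 + I*√10)/7 = -39/14 - 13*I*√10/7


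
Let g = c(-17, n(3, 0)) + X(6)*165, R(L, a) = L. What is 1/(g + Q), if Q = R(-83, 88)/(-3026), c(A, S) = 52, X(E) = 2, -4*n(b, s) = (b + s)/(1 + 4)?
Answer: 3026/1156015 ≈ 0.0026176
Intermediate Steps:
n(b, s) = -b/20 - s/20 (n(b, s) = -(b + s)/(4*(1 + 4)) = -(b + s)/(4*5) = -(b/5 + s/5)/4 = -b/20 - s/20)
g = 382 (g = 52 + 2*165 = 52 + 330 = 382)
Q = 83/3026 (Q = -83/(-3026) = -83*(-1/3026) = 83/3026 ≈ 0.027429)
1/(g + Q) = 1/(382 + 83/3026) = 1/(1156015/3026) = 3026/1156015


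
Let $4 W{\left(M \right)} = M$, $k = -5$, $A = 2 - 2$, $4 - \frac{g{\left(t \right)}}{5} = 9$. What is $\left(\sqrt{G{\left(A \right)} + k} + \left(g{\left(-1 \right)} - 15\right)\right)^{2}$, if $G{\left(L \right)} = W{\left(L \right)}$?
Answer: $\left(40 - i \sqrt{5}\right)^{2} \approx 1595.0 - 178.89 i$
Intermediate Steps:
$g{\left(t \right)} = -25$ ($g{\left(t \right)} = 20 - 45 = -25$)
$A = 0$ ($A = 2 - 2 = 0$)
$W{\left(M \right)} = \frac{M}{4}$
$G{\left(L \right)} = \frac{L}{4}$
$\left(\sqrt{G{\left(A \right)} + k} + \left(g{\left(-1 \right)} - 15\right)\right)^{2} = \left(\sqrt{\frac{1}{4} \cdot 0 - 5} - 40\right)^{2} = \left(\sqrt{0 - 5} - 40\right)^{2} = \left(\sqrt{-5} - 40\right)^{2} = \left(i \sqrt{5} - 40\right)^{2} = \left(-40 + i \sqrt{5}\right)^{2}$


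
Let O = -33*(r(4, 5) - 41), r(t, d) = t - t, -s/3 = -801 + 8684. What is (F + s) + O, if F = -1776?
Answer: -24072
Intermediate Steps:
s = -23649 (s = -3*(-801 + 8684) = -3*7883 = -23649)
r(t, d) = 0
O = 1353 (O = -33*(0 - 41) = -33*(-41) = 1353)
(F + s) + O = (-1776 - 23649) + 1353 = -25425 + 1353 = -24072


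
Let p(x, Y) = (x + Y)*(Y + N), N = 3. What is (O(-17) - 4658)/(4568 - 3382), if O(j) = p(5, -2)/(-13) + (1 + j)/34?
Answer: -1029573/262106 ≈ -3.9281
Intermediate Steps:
p(x, Y) = (3 + Y)*(Y + x) (p(x, Y) = (x + Y)*(Y + 3) = (Y + x)*(3 + Y) = (3 + Y)*(Y + x))
O(j) = -89/442 + j/34 (O(j) = ((-2)**2 + 3*(-2) + 3*5 - 2*5)/(-13) + (1 + j)/34 = (4 - 6 + 15 - 10)*(-1/13) + (1 + j)*(1/34) = 3*(-1/13) + (1/34 + j/34) = -3/13 + (1/34 + j/34) = -89/442 + j/34)
(O(-17) - 4658)/(4568 - 3382) = ((-89/442 + (1/34)*(-17)) - 4658)/(4568 - 3382) = ((-89/442 - 1/2) - 4658)/1186 = (-155/221 - 4658)*(1/1186) = -1029573/221*1/1186 = -1029573/262106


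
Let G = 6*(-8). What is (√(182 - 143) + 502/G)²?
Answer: 85465/576 - 251*√39/12 ≈ 17.752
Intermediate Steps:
G = -48
(√(182 - 143) + 502/G)² = (√(182 - 143) + 502/(-48))² = (√39 + 502*(-1/48))² = (√39 - 251/24)² = (-251/24 + √39)²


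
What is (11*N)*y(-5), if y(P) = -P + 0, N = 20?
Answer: 1100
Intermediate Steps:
y(P) = -P
(11*N)*y(-5) = (11*20)*(-1*(-5)) = 220*5 = 1100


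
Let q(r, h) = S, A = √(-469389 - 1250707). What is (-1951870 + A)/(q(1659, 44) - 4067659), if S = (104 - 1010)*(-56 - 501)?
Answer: 1951870/3563017 - 28*I*√2194/3563017 ≈ 0.54781 - 0.00036809*I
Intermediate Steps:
A = 28*I*√2194 (A = √(-1720096) = 28*I*√2194 ≈ 1311.5*I)
S = 504642 (S = -906*(-557) = 504642)
q(r, h) = 504642
(-1951870 + A)/(q(1659, 44) - 4067659) = (-1951870 + 28*I*√2194)/(504642 - 4067659) = (-1951870 + 28*I*√2194)/(-3563017) = (-1951870 + 28*I*√2194)*(-1/3563017) = 1951870/3563017 - 28*I*√2194/3563017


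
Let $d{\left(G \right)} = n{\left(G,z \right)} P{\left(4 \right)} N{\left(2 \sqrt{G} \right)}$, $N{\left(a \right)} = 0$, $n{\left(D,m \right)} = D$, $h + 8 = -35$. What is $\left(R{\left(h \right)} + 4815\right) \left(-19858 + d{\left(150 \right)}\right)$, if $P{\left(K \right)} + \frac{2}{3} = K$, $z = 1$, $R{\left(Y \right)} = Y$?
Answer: $-94762376$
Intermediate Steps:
$h = -43$ ($h = -8 - 35 = -43$)
$P{\left(K \right)} = - \frac{2}{3} + K$
$d{\left(G \right)} = 0$ ($d{\left(G \right)} = G \left(- \frac{2}{3} + 4\right) 0 = G \frac{10}{3} \cdot 0 = \frac{10 G}{3} \cdot 0 = 0$)
$\left(R{\left(h \right)} + 4815\right) \left(-19858 + d{\left(150 \right)}\right) = \left(-43 + 4815\right) \left(-19858 + 0\right) = 4772 \left(-19858\right) = -94762376$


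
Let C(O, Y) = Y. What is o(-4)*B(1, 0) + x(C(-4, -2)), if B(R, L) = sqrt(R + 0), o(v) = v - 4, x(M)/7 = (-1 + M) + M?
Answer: -43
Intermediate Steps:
x(M) = -7 + 14*M (x(M) = 7*((-1 + M) + M) = 7*(-1 + 2*M) = -7 + 14*M)
o(v) = -4 + v
B(R, L) = sqrt(R)
o(-4)*B(1, 0) + x(C(-4, -2)) = (-4 - 4)*sqrt(1) + (-7 + 14*(-2)) = -8*1 + (-7 - 28) = -8 - 35 = -43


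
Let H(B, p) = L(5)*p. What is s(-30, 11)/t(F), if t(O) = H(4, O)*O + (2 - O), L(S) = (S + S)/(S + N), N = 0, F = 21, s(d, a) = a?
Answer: 11/863 ≈ 0.012746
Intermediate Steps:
L(S) = 2 (L(S) = (S + S)/(S + 0) = (2*S)/S = 2)
H(B, p) = 2*p
t(O) = 2 - O + 2*O² (t(O) = (2*O)*O + (2 - O) = 2*O² + (2 - O) = 2 - O + 2*O²)
s(-30, 11)/t(F) = 11/(2 - 1*21 + 2*21²) = 11/(2 - 21 + 2*441) = 11/(2 - 21 + 882) = 11/863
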